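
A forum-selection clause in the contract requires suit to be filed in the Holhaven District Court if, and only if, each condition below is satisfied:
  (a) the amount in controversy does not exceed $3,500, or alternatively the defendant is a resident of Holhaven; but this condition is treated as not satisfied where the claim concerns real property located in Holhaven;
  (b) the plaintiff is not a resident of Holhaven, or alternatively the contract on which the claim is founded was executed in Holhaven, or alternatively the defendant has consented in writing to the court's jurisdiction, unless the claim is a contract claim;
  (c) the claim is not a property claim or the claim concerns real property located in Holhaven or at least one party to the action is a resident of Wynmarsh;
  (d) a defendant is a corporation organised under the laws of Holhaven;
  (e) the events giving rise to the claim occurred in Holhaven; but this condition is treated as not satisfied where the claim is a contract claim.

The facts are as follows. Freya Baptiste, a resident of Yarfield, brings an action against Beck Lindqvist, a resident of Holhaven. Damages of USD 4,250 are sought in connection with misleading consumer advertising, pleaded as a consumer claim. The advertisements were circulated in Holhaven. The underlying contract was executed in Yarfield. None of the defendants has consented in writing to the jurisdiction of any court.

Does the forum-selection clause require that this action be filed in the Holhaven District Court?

No

The Holhaven District Court:
  (a) The defendant resides in Holhaven — that alternative is enough. The carve-out does not apply: the claim does not concern real property. Satisfied.
  (b) The plaintiff resides in Yarfield, which is not Holhaven, which satisfies one of the alternatives. Satisfied.
  (c) The claim is a consumer claim, not a property claim, so one alternative holds. Condition met.
  (d) No defendant is a corporation. Condition not met.
  (e) The operative events occurred in Holhaven. And the carve-out is inapplicable — the claim is a consumer claim, not a contract claim. Met.
  → Forum clause is not triggered.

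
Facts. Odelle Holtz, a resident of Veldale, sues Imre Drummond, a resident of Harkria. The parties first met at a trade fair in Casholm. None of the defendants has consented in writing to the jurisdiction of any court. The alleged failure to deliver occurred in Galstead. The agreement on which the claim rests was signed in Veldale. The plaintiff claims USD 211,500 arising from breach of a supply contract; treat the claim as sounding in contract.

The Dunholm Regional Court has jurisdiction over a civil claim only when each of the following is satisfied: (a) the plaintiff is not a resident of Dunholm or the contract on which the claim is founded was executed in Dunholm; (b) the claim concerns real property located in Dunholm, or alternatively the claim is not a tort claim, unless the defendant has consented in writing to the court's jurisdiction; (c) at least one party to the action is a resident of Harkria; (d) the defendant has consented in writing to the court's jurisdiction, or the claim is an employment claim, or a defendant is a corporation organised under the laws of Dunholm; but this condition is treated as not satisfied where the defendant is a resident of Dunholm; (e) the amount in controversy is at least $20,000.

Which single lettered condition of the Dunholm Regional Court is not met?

The Dunholm Regional Court:
  (a) The plaintiff resides in Veldale, which is not Dunholm, which satisfies one of the alternatives. Satisfied.
  (b) The claim is a contract claim, not a tort claim, so this disjunct is met. Met.
  (c) Imre Drummond resides in Harkria. Met.
  (d) No such written consent has been filed; the claim is a contract claim, not an employment claim; no defendant is a corporation — none of the alternatives is met. Not satisfied.
  (e) The amount in controversy is 211,500 dollars, which meets the $20,000 floor. Condition met.
Only condition (d) fails.

(d)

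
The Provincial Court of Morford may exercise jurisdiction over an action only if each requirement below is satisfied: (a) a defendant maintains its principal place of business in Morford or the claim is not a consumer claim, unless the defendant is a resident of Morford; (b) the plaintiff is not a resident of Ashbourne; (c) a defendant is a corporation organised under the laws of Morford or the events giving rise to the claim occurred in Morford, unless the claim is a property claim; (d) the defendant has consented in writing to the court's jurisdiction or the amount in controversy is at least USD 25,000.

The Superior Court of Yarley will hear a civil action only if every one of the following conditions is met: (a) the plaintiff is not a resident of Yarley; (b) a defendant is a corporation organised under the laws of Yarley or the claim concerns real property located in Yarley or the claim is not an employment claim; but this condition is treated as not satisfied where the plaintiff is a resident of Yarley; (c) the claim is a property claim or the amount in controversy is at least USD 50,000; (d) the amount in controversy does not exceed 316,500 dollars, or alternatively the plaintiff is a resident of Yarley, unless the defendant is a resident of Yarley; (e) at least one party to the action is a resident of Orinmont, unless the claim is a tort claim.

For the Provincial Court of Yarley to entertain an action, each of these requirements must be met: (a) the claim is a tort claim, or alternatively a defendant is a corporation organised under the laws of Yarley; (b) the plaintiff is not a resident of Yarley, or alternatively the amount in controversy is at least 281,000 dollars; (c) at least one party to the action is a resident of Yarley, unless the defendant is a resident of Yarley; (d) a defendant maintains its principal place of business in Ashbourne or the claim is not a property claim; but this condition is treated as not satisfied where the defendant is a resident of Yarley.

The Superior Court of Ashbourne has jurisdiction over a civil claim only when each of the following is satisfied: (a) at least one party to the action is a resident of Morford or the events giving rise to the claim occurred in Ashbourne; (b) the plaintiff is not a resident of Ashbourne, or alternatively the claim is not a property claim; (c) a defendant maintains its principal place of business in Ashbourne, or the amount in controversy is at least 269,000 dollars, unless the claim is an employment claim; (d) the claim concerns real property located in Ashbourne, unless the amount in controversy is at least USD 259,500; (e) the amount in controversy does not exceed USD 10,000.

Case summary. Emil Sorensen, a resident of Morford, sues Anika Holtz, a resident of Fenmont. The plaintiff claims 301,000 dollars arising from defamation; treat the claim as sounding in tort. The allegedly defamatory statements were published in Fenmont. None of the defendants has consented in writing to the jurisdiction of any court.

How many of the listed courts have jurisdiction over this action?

1

The Provincial Court of Morford:
  (a) The claim is a tort claim, not a consumer claim, so this disjunct is met. Met.
  (b) The plaintiff resides in Morford, which is not Ashbourne. Condition met.
  (c) No defendant is a corporation; the operative events occurred in Fenmont, not Morford — no alternative holds. Nor does the 'unless' clause help: the claim is a tort claim, not a property claim. Fails.
  (d) The amount in controversy is 301,000 dollars, which meets the 25,000 dollars floor — that alternative is enough. Condition met.
  → No jurisdiction.
The Superior Court of Yarley:
  (a) The plaintiff resides in Morford, which is not Yarley. Met.
  (b) The claim is a tort claim, not an employment claim, so one alternative holds. And the carve-out is inapplicable — the plaintiff resides in Morford, not Yarley. Condition met.
  (c) The amount in controversy is 301,000 dollars, which meets the $50,000 floor, which satisfies one of the alternatives. Met.
  (d) The amount in controversy is USD 301,000, within the 316,500 dollars ceiling, so one alternative holds. Met.
  (e) No party resides in Orinmont. However, the claim is a tort claim, so the 'unless' proviso supplies this condition. Satisfied.
  → All conditions met; jurisdiction exists.
The Provincial Court of Yarley:
  (a) The claim is a tort claim, which satisfies one of the alternatives. Satisfied.
  (b) The plaintiff resides in Morford, which is not Yarley, which satisfies one of the alternatives. Met.
  (c) No party resides in Yarley. The proviso offers no rescue either, since the defendant resides in Fenmont, not Yarley. Fails.
  (d) The claim is a tort claim, not a property claim — that alternative is enough. And the carve-out is inapplicable — the defendant resides in Fenmont, not Yarley. Condition met.
  → The court lacks jurisdiction.
The Superior Court of Ashbourne:
  (a) Emil Sorensen resides in Morford, so this disjunct is met. Satisfied.
  (b) The plaintiff resides in Morford, which is not Ashbourne, which satisfies one of the alternatives. Satisfied.
  (c) The amount in controversy is USD 301,000, which meets the $269,000 floor, so one alternative holds. Satisfied.
  (d) The claim does not concern real property. However, the amount in controversy is $301,000, which meets the 259,500 dollars floor, so the 'unless' proviso supplies this condition. Satisfied.
  (e) The amount in controversy is 301,000 dollars, above the USD 10,000 ceiling. Not satisfied.
  → At least one condition fails; no jurisdiction.
Courts with jurisdiction: the Superior Court of Yarley — 1 in total.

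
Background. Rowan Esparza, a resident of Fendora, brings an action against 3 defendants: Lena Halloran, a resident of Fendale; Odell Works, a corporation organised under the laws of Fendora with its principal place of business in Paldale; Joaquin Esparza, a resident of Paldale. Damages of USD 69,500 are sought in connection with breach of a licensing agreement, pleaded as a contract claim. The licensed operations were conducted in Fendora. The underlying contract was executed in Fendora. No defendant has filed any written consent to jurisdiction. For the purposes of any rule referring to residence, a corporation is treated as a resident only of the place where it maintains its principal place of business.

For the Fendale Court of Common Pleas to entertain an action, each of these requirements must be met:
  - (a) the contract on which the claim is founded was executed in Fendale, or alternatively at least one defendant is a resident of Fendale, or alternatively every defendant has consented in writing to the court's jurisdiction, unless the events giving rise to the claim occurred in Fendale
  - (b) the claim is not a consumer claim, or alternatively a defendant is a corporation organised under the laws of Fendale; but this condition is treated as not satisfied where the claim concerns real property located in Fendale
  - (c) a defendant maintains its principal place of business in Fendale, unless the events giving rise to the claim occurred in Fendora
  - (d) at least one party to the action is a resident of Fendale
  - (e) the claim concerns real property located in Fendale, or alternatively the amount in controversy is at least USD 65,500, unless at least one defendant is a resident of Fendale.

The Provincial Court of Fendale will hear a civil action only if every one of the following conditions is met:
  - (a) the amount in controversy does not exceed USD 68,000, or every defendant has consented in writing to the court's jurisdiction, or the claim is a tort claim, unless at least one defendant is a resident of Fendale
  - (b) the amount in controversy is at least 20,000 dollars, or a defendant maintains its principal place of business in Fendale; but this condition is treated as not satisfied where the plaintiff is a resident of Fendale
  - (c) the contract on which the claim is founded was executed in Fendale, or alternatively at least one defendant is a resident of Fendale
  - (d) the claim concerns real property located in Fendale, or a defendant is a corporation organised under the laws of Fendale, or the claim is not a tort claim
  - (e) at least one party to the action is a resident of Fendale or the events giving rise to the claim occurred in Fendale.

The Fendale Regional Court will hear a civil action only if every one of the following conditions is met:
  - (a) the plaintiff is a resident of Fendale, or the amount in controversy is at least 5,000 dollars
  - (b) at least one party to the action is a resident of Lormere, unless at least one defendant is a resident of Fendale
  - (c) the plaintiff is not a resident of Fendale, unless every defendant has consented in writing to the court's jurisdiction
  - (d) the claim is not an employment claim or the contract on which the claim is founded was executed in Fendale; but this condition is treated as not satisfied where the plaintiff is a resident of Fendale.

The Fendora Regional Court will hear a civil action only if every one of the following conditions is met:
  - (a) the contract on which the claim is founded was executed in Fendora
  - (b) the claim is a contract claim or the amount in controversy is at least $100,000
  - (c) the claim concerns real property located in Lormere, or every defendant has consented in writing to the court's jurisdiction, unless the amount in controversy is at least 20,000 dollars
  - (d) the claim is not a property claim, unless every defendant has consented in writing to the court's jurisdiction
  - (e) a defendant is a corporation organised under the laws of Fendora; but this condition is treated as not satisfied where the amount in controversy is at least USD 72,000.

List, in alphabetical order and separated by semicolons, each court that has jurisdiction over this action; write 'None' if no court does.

The Fendale Court of Common Pleas:
  (a) Lena Halloran resides in Fendale — that alternative is enough. Satisfied.
  (b) The claim is a contract claim, not a consumer claim — that alternative is enough. The exception is not triggered, since the claim does not concern real property. Satisfied.
  (c) The corporate defendant(s) have their principal place of business in Paldale, not Fendale. However, the operative events occurred in Fendora, so the 'unless' proviso supplies this condition. Satisfied.
  (d) Lena Halloran resides in Fendale. Met.
  (e) The amount in controversy is 69,500 dollars, which meets the 65,500 dollars floor, so one alternative holds. Met.
  → The court has jurisdiction.
The Provincial Court of Fendale:
  (a) The amount in controversy is $69,500, above the 68,000 dollars ceiling; no such written consent has been filed; the claim is a contract claim, not a tort claim — none of the alternatives is met. But Lena Halloran resides in Fendale, and the 'unless' clause therefore excuses the requirement. Met.
  (b) The amount in controversy is $69,500, which meets the USD 20,000 floor, which satisfies one of the alternatives. And the carve-out is inapplicable — the plaintiff resides in Fendora, not Fendale. Met.
  (c) Lena Halloran resides in Fendale, so one alternative holds. Condition met.
  (d) The claim is a contract claim, not a tort claim, so one alternative holds. Satisfied.
  (e) Lena Halloran resides in Fendale, so one alternative holds. Satisfied.
  → The court has jurisdiction.
The Fendale Regional Court:
  (a) The amount in controversy is 69,500 dollars, which meets the USD 5,000 floor, so one alternative holds. Condition met.
  (b) No party resides in Lormere. However, Lena Halloran resides in Fendale, so the 'unless' proviso supplies this condition. Met.
  (c) The plaintiff resides in Fendora, which is not Fendale. Satisfied.
  (d) The claim is a contract claim, not an employment claim, so one alternative holds. The carve-out does not apply: the plaintiff resides in Fendora, not Fendale. Condition met.
  → Jurisdiction lies.
The Fendora Regional Court:
  (a) The contract was executed in Fendora. Condition met.
  (b) The claim is a contract claim, so this disjunct is met. Met.
  (c) The claim does not concern real property; no such written consent has been filed — none of the alternatives is met. The proviso rescues it, though: the amount in controversy is 69,500 dollars, which meets the USD 20,000 floor. Met.
  (d) The claim is a contract claim, not a property claim. Satisfied.
  (e) Odell Works is organised under the laws of Fendora. The exception is not triggered, since the amount in controversy is 69,500 dollars, below the 72,000 dollars floor. Satisfied.
  → Jurisdiction lies.

the Fendale Court of Common Pleas; the Fendale Regional Court; the Fendora Regional Court; the Provincial Court of Fendale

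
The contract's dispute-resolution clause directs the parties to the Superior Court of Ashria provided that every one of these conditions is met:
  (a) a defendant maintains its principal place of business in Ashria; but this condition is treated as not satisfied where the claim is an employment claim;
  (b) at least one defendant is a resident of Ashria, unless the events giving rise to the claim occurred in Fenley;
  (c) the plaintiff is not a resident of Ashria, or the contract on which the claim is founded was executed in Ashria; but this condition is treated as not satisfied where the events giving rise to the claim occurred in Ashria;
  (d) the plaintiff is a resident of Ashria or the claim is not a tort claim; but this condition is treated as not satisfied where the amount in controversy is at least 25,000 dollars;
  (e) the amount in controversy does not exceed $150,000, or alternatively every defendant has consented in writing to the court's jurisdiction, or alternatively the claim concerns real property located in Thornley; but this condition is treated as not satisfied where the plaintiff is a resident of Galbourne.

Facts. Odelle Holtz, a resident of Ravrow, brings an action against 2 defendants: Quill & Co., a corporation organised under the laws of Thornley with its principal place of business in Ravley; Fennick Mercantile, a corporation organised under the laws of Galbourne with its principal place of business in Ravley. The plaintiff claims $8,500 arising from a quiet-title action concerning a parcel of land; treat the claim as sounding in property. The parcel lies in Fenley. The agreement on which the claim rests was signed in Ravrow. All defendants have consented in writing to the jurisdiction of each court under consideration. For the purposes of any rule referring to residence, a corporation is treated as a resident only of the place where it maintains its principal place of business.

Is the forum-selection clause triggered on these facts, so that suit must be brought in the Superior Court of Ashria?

The Superior Court of Ashria:
  (a) The corporate defendant(s) have their principal place of business in Ravley, not Ashria. Fails.
  (b) No defendant resides in Ashria (they reside in Ravley, Ravley). The proviso rescues it, though: the operative events occurred in Fenley. Met.
  (c) The plaintiff resides in Ravrow, which is not Ashria, which satisfies one of the alternatives. The carve-out does not apply: the operative events occurred in Fenley, not Ashria. Met.
  (d) The claim is a property claim, not a tort claim, so one alternative holds. The exception is not triggered, since the amount in controversy is USD 8,500, below the $25,000 floor. Met.
  (e) The amount in controversy is $8,500, within the USD 150,000 ceiling — that alternative is enough. The carve-out does not apply: the plaintiff resides in Ravrow, not Galbourne. Condition met.
  → Forum clause is not triggered.

No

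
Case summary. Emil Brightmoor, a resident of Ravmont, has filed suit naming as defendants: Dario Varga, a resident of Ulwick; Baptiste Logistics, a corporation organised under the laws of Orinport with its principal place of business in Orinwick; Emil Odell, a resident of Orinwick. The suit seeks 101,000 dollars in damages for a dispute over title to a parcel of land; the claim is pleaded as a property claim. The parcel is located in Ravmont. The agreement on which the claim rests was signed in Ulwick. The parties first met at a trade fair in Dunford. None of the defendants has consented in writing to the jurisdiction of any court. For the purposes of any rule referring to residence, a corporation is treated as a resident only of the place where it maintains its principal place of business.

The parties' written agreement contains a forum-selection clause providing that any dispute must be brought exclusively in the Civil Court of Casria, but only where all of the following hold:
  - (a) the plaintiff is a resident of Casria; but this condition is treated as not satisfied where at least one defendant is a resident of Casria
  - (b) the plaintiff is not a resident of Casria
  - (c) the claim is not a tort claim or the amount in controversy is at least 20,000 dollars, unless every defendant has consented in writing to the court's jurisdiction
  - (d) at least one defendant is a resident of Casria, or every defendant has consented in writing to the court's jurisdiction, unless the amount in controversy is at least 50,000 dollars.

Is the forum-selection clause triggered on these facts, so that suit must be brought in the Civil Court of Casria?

The Civil Court of Casria:
  (a) The plaintiff resides in Ravmont, not Casria. Not met.
  (b) The plaintiff resides in Ravmont, which is not Casria. Met.
  (c) The claim is a property claim, not a tort claim, so one alternative holds. Satisfied.
  (d) No defendant resides in Casria (they reside in Ulwick, Orinwick, Orinwick); no such written consent has been filed — none of the alternatives is met. The proviso rescues it, though: the amount in controversy is 101,000 dollars, which meets the 50,000 dollars floor. Satisfied.
  → Forum clause is not triggered.

No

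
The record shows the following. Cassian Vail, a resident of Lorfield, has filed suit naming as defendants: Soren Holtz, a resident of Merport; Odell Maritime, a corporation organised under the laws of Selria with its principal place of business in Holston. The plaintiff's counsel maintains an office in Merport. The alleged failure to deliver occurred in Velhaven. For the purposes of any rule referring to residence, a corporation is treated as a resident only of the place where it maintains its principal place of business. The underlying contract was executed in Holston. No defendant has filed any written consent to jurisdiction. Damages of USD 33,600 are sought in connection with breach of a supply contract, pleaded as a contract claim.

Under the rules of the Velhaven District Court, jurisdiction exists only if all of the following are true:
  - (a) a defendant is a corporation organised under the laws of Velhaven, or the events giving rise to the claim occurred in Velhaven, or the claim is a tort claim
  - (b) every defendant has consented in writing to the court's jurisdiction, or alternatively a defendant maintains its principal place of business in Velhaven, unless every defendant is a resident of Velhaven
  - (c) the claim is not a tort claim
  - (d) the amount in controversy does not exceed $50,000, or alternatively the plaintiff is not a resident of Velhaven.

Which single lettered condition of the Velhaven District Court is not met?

The Velhaven District Court:
  (a) The operative events occurred in Velhaven, so one alternative holds. Satisfied.
  (b) No such written consent has been filed; the corporate defendant(s) have their principal place of business in Holston, not Velhaven — no alternative holds. Nor does the 'unless' clause help: the defendants reside as follows — Soren Holtz in Merport, Odell Maritime in Holston — not all in Velhaven. Fails.
  (c) The claim is a contract claim, not a tort claim. Satisfied.
  (d) The amount in controversy is $33,600, within the $50,000 ceiling — that alternative is enough. Condition met.
Only condition (b) fails.

(b)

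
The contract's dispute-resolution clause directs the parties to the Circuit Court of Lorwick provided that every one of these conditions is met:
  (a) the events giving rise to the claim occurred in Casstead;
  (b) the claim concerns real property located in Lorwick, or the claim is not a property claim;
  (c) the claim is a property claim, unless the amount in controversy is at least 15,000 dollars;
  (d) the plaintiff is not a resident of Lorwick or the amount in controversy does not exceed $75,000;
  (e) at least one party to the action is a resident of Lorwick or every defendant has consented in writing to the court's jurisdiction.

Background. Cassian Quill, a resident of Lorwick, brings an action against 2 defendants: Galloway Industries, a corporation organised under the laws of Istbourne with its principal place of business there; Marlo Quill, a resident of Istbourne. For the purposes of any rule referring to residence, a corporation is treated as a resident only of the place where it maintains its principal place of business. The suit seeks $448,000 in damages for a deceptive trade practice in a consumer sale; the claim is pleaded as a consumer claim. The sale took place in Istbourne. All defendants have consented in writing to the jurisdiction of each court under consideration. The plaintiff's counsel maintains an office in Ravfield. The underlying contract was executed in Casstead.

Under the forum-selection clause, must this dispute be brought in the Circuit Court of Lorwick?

The Circuit Court of Lorwick:
  (a) The operative events occurred in Istbourne, not Casstead. Fails.
  (b) The claim is a consumer claim, not a property claim, which satisfies one of the alternatives. Met.
  (c) The claim is a consumer claim, not a property claim. However, the amount in controversy is $448,000, which meets the USD 15,000 floor, so the 'unless' proviso supplies this condition. Met.
  (d) The plaintiff resides in Lorwick; the amount in controversy is $448,000, above the USD 75,000 ceiling — no alternative holds. Not satisfied.
  (e) Cassian Quill resides in Lorwick, so this disjunct is met. Met.
  → The clause does not apply.

No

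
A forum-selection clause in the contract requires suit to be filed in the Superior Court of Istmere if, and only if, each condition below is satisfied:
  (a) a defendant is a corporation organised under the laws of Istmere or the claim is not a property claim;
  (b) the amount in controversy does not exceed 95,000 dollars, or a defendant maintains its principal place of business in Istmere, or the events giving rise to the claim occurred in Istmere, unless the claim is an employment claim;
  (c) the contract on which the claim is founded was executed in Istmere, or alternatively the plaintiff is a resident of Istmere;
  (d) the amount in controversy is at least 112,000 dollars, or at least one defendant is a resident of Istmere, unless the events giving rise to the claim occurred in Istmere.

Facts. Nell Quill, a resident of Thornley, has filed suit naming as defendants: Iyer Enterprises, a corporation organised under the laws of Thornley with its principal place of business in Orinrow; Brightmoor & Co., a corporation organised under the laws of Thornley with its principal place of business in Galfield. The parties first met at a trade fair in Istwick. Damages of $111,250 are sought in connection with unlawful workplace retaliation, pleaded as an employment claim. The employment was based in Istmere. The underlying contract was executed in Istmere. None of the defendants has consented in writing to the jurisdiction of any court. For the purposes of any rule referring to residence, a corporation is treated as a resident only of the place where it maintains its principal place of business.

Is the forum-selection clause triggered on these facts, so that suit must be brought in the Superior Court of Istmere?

Yes

The Superior Court of Istmere:
  (a) The claim is an employment claim, not a property claim, which satisfies one of the alternatives. Satisfied.
  (b) The operative events occurred in Istmere, which satisfies one of the alternatives. Satisfied.
  (c) The contract was executed in Istmere, so this disjunct is met. Condition met.
  (d) The amount in controversy is $111,250, below the $112,000 floor; no defendant resides in Istmere (they reside in Orinrow, Galfield) — every alternative fails. The proviso rescues it, though: the operative events occurred in Istmere. Met.
  → The clause applies.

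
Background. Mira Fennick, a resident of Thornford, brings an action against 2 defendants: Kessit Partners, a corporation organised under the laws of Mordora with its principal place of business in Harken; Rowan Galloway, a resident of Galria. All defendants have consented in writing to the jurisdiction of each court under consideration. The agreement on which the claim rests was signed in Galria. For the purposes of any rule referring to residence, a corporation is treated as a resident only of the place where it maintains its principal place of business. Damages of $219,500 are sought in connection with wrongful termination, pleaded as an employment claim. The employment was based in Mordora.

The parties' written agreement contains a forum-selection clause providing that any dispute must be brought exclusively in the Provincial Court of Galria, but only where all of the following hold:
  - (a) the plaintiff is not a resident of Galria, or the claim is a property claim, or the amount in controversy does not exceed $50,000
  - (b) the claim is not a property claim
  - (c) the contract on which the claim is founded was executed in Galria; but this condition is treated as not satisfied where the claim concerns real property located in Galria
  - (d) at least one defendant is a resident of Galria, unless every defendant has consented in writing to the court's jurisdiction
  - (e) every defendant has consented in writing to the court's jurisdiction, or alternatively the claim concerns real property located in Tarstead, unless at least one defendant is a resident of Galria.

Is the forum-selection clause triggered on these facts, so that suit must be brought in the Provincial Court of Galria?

Yes

The Provincial Court of Galria:
  (a) The plaintiff resides in Thornford, which is not Galria, so one alternative holds. Met.
  (b) The claim is an employment claim, not a property claim. Met.
  (c) The contract was executed in Galria. And the carve-out is inapplicable — the claim does not concern real property. Satisfied.
  (d) Rowan Galloway resides in Galria. Satisfied.
  (e) Every defendant has filed written consent — that alternative is enough. Satisfied.
  → The clause applies.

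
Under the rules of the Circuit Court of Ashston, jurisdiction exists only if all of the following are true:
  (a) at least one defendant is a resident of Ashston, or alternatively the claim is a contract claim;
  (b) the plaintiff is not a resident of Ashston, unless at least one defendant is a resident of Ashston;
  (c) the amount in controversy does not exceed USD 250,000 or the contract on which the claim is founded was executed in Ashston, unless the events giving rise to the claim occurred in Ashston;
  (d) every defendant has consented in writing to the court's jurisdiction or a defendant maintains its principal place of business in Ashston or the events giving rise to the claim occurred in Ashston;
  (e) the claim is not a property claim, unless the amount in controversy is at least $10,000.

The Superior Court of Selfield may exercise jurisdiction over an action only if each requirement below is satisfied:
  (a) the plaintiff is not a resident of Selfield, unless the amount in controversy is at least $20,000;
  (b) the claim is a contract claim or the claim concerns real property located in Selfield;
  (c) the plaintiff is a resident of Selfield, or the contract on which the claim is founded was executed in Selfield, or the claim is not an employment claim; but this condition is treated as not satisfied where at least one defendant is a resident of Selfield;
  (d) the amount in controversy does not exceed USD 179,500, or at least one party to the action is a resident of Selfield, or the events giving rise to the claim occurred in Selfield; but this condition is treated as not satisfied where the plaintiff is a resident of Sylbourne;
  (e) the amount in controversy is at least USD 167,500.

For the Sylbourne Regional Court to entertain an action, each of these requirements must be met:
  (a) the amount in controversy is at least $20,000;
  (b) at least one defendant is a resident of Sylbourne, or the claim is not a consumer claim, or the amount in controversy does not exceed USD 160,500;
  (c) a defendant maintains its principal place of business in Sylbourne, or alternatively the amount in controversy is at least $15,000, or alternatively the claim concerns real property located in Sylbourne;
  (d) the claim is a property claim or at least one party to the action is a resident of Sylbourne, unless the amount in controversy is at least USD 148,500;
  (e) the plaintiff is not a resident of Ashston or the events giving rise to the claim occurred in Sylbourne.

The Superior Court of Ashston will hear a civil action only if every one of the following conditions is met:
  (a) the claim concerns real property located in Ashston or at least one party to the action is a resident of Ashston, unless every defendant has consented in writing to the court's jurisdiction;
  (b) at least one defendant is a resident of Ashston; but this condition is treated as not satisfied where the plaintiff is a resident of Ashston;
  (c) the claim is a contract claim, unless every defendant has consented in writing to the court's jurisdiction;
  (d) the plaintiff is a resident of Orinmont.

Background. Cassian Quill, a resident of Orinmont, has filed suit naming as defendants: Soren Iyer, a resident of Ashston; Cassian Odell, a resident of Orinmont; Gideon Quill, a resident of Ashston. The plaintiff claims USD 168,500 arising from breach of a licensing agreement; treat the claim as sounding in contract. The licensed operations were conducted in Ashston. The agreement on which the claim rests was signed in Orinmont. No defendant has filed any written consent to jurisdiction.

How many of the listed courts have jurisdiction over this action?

The Circuit Court of Ashston:
  (a) Soren Iyer resides in Ashston, so one alternative holds. Condition met.
  (b) The plaintiff resides in Orinmont, which is not Ashston. Satisfied.
  (c) The amount in controversy is USD 168,500, within the USD 250,000 ceiling, so one alternative holds. Met.
  (d) The operative events occurred in Ashston — that alternative is enough. Met.
  (e) The claim is a contract claim, not a property claim. Satisfied.
  → Every requirement is satisfied — jurisdiction.
The Superior Court of Selfield:
  (a) The plaintiff resides in Orinmont, which is not Selfield. Satisfied.
  (b) The claim is a contract claim, so this disjunct is met. Satisfied.
  (c) The claim is a contract claim, not an employment claim, so one alternative holds. The exception is not triggered, since no defendant resides in Selfield (they reside in Ashston, Orinmont, Ashston). Met.
  (d) The amount in controversy is USD 168,500, within the $179,500 ceiling, so this disjunct is met. And the carve-out is inapplicable — the plaintiff resides in Orinmont, not Sylbourne. Met.
  (e) The amount in controversy is 168,500 dollars, which meets the $167,500 floor. Met.
  → Every requirement is satisfied — jurisdiction.
The Sylbourne Regional Court:
  (a) The amount in controversy is USD 168,500, which meets the $20,000 floor. Met.
  (b) The claim is a contract claim, not a consumer claim, so one alternative holds. Satisfied.
  (c) The amount in controversy is 168,500 dollars, which meets the USD 15,000 floor, which satisfies one of the alternatives. Condition met.
  (d) The claim is a contract claim, not a property claim; no party resides in Sylbourne — none of the alternatives is met. However, the amount in controversy is USD 168,500, which meets the $148,500 floor, so the 'unless' proviso supplies this condition. Met.
  (e) The plaintiff resides in Orinmont, which is not Ashston, so this disjunct is met. Condition met.
  → Jurisdiction lies.
The Superior Court of Ashston:
  (a) Soren Iyer resides in Ashston, so one alternative holds. Satisfied.
  (b) Soren Iyer resides in Ashston. And the carve-out is inapplicable — the plaintiff resides in Orinmont, not Ashston. Condition met.
  (c) The claim is a contract claim. Met.
  (d) The plaintiff resides in Orinmont. Met.
  → All conditions met; jurisdiction exists.
Courts with jurisdiction: the Circuit Court of Ashston, the Superior Court of Selfield, the Sylbourne Regional Court, the Superior Court of Ashston — 4 in total.

4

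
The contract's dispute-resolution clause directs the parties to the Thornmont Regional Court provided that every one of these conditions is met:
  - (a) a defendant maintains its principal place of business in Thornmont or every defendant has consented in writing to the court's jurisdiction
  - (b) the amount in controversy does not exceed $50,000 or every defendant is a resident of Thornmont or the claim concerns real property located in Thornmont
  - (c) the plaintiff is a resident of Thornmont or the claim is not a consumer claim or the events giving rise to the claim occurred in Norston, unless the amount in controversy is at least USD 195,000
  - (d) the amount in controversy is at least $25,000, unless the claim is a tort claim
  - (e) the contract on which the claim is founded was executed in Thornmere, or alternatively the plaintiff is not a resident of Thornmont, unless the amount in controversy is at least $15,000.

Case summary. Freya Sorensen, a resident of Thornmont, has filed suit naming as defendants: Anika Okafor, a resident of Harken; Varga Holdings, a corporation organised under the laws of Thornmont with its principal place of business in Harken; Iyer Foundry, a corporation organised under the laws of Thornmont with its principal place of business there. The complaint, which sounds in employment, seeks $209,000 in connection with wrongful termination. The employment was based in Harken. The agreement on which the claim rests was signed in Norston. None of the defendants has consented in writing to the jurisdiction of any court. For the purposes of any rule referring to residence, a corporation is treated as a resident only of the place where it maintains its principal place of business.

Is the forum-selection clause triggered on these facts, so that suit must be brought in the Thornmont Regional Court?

The Thornmont Regional Court:
  (a) Iyer Foundry has its principal place of business in Thornmont, so one alternative holds. Satisfied.
  (b) The amount in controversy is 209,000 dollars, above the $50,000 ceiling; the defendants reside as follows — Anika Okafor in Harken, Varga Holdings in Harken, Iyer Foundry in Thornmont — not all in Thornmont; the claim does not concern real property — no alternative holds. Fails.
  (c) The plaintiff resides in Thornmont, which satisfies one of the alternatives. Condition met.
  (d) The amount in controversy is USD 209,000, which meets the 25,000 dollars floor. Met.
  (e) The contract was executed in Norston, not Thornmere; the plaintiff resides in Thornmont — none of the alternatives is met. The proviso rescues it, though: the amount in controversy is USD 209,000, which meets the USD 15,000 floor. Satisfied.
  → Forum clause is not triggered.

No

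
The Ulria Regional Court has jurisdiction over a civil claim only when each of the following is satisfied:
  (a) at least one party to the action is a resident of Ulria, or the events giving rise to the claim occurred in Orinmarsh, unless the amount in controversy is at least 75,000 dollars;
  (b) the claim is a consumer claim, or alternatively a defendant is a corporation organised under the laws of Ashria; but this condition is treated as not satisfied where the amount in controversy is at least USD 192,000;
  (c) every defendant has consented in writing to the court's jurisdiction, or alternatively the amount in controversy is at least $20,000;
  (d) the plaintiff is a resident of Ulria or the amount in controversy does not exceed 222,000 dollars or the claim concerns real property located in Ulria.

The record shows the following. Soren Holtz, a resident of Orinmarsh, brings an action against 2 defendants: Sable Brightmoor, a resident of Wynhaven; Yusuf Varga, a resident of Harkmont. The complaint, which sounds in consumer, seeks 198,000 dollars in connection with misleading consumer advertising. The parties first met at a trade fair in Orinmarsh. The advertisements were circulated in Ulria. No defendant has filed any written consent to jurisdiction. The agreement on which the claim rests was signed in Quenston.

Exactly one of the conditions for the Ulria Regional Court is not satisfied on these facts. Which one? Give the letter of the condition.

(b)

The Ulria Regional Court:
  (a) No party resides in Ulria; the operative events occurred in Ulria, not Orinmarsh — every alternative fails. The proviso rescues it, though: the amount in controversy is 198,000 dollars, which meets the $75,000 floor. Met.
  (b) The claim is a consumer claim — that alternative is enough. However, the amount in controversy is USD 198,000, which meets the USD 192,000 floor, which falls within the stated exception and so defeats the condition. Condition not met.
  (c) The amount in controversy is 198,000 dollars, which meets the 20,000 dollars floor, so this disjunct is met. Condition met.
  (d) The amount in controversy is $198,000, within the USD 222,000 ceiling, so one alternative holds. Condition met.
Only condition (b) fails.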